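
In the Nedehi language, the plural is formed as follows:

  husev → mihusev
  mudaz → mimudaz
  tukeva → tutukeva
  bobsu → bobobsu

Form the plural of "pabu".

papabu

mudaz and tukeva both have last vowel 'a' yet inflect differently (mimudaz, tutukeva), so the last vowel is not what conditions the rule; whether the stem ends in a vowel or a consonant is.
"pabu" ends in a vowel. The stems ending in a vowel (tukeva → tutukeva, bobsu → bobobsu) repeat the first consonant+vowel as a prefix.
So pabu → papabu.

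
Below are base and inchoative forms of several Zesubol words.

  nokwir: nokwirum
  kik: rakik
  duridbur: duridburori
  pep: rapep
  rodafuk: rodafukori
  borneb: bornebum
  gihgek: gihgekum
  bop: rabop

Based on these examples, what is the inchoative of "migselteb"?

migseltebori

kik and gihgek both end in -k yet inflect differently (rakik, gihgekum), so the final letter is not what conditions the rule; the number of vowels is.
"migselteb" has 3 vowels. The stems with 3 vowels (duridbur → duridburori, rodafuk → rodafukori) add -ori.
The other patterns: stems with 1 vowel add the prefix ra-; stems with 2 vowels add -um.
So migselteb → migseltebori.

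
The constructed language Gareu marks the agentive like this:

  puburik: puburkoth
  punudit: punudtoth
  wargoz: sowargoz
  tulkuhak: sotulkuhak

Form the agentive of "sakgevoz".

sosakgevoz

puburik and tulkuhak both end in -k yet inflect differently (puburkoth, sotulkuhak), so the final letter is not what conditions the rule; the last vowel is.
"sakgevoz" has last vowel 'o'. The one such stem in the data (wargoz → sowargoz) adds the prefix so-, so the same rule applies.
So sakgevoz → sosakgevoz.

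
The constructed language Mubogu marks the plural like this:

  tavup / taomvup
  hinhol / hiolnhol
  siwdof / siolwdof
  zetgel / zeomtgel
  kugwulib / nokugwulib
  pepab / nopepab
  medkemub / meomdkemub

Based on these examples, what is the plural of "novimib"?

nonovimib

hinhol and zetgel both end in -l yet inflect differently (hiolnhol, zeomtgel), so the final letter is not what conditions the rule; the last vowel is.
"novimib" has last vowel 'i'. The one such stem in the data (kugwulib → nokugwulib) adds the prefix no-, so the same rule applies.
The other patterns: stems whose last vowel is 'o' insert -ol- after the first vowel; stems whose last vowel is 'e' or 'u' insert -om- after the first vowel.
So novimib → nonovimib.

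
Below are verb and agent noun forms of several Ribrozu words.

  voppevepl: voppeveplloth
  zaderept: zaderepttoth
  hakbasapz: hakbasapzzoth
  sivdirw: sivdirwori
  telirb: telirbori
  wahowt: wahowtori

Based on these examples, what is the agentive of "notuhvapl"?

notuhvaplloth

zaderept and wahowt both end in -t yet inflect differently (zaderepttoth, wahowtori), so the final letter is not what conditions the rule; the second-to-last letter is.
"notuhvapl" has second-to-last letter 'p'. The stems whose second-to-last letter is 'p' (voppevepl → voppeveplloth, zaderept → zaderepttoth, hakbasapz → hakbasapzzoth) double the final consonant and add -oth.
The other pattern: stems whose second-to-last letter is 'r' or 'w' add -ori.
So notuhvapl → notuhvaplloth.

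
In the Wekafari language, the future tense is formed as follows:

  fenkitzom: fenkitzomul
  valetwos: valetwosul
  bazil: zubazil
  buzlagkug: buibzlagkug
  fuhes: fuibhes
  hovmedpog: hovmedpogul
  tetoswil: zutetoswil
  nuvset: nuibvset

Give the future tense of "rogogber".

"rogogber" has last vowel 'e'. The stems whose last vowel is 'e' (nuvset → nuibvset, fuhes → fuibhes) insert -ib- after the first vowel.
The other patterns: stems whose last vowel is 'o' add -ul; stems whose last vowel is 'i' add the prefix zu-.
So rogogber → roibgogber.

roibgogber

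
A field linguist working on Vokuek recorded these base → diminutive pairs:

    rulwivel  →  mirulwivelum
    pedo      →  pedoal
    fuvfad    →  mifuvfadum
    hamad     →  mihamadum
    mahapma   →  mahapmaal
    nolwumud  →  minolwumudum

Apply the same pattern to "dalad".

hamad and mahapma both have last vowel 'a' yet inflect differently (mihamadum, mahapmaal), so the last vowel is not what conditions the rule; whether the stem ends in a vowel or a consonant is.
"dalad" ends in a consonant. The stems ending in a consonant (rulwivel → mirulwivelum, hamad → mihamadum, nolwumud → minolwumudum) add mi- … -um around the stem.
The other pattern: stems ending in a vowel add -al.
So dalad → midaladum.

midaladum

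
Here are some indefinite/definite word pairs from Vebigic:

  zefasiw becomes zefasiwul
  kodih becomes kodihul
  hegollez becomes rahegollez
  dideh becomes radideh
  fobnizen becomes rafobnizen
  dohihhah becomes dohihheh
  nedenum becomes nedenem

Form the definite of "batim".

batimul

"batim" has last vowel 'i'. The stems whose last vowel is 'i' (zefasiw → zefasiwul, kodih → kodihul) add -ul.
So batim → batimul.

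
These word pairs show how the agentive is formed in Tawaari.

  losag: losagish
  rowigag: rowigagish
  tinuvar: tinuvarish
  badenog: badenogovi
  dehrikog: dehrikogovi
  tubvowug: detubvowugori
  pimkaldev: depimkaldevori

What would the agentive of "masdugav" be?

masdugavish

losag and badenog both end in -g yet inflect differently (losagish, badenogovi), so the final letter is not what conditions the rule; the last vowel is.
"masdugav" has last vowel 'a'. The stems whose last vowel is 'a' (losag → losagish, rowigag → rowigagish, tinuvar → tinuvarish) add -ish.
So masdugav → masdugavish.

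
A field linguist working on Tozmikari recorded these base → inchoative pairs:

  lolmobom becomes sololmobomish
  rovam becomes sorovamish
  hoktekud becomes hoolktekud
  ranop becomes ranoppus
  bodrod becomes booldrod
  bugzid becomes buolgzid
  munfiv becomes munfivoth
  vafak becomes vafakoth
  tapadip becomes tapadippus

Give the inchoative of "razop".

bodrod and lolmobom both have last vowel 'o' yet inflect differently (booldrod, sololmobomish), so the last vowel is not what conditions the rule; the final letter is.
"razop" ends in -p. The stems ending in -p (ranop → ranoppus, tapadip → tapadippus) double the final consonant and add -us.
So razop → razoppus.

razoppus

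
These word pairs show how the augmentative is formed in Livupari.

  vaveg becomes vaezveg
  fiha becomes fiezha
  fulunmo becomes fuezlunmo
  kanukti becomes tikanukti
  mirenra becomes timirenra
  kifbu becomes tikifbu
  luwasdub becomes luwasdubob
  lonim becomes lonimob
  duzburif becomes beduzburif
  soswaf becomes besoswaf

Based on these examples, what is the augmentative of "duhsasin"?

beduhsasin

fiha and mirenra both end in -a yet inflect differently (fiezha, timirenra), so the final letter is not what conditions the rule; the first letter is.
"duhsasin" begins with d-. The one such stem in the data (duzburif → beduzburif) adds the prefix be-, so the same rule applies.
The other patterns: stems beginning with f- or v- insert -ez- after the first vowel; stems beginning with k- or m- add the prefix ti-; stems beginning with l- add -ob.
So duhsasin → beduhsasin.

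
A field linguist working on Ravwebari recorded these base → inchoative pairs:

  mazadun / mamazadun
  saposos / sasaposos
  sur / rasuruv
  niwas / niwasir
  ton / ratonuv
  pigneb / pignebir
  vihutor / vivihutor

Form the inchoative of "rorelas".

rororelas

sur and vihutor both end in -r yet inflect differently (rasuruv, vivihutor), so the final letter is not what conditions the rule; the number of vowels is.
"rorelas" has 3 vowels. The stems with 3 vowels (vihutor → vivihutor, mazadun → mamazadun, saposos → sasaposos) repeat the first consonant+vowel as a prefix.
The other patterns: stems with 1 vowel add ra- … -uv around the stem; stems with 2 vowels add -ir.
So rorelas → rororelas.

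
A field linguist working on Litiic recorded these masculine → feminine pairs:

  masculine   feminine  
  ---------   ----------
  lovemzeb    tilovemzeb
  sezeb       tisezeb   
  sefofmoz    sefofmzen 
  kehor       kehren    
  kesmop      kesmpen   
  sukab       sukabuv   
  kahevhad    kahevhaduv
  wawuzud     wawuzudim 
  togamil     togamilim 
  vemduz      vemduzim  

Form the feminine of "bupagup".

lovemzeb and sukab both end in -b yet inflect differently (tilovemzeb, sukabuv), so the final letter is not what conditions the rule; the last vowel is.
"bupagup" has last vowel 'u'. The stems whose last vowel is 'u' (wawuzud → wawuzudim, vemduz → vemduzim) add -im.
The other patterns: stems whose last vowel is 'e' add the prefix ti-; stems whose last vowel is 'o' delete the last vowel and add -en; stems whose last vowel is 'a' add -uv.
So bupagup → bupagupim.

bupagupim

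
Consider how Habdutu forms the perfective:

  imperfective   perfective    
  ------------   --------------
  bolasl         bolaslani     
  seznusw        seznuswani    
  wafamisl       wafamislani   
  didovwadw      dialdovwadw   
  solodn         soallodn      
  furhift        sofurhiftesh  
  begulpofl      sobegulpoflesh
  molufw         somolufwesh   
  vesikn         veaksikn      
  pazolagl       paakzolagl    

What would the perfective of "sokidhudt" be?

seznusw and didovwadw both end in -w yet inflect differently (seznuswani, dialdovwadw), so the final letter is not what conditions the rule; the second-to-last letter is.
"sokidhudt" has second-to-last letter 'd'. The stems whose second-to-last letter is 'd' (didovwadw → dialdovwadw, solodn → soallodn) insert -al- after the first vowel.
So sokidhudt → soalkidhudt.

soalkidhudt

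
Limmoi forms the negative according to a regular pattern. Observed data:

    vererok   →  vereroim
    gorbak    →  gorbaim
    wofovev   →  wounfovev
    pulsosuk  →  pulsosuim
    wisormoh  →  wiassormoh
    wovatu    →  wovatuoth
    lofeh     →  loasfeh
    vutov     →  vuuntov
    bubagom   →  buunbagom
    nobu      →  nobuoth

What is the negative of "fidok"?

fidoim

wisormoh and vererok both have last vowel 'o' yet inflect differently (wiassormoh, vereroim), so the last vowel is not what conditions the rule; the final letter is.
"fidok" ends in -k. The stems ending in -k (vererok → vereroim, pulsosuk → pulsosuim, gorbak → gorbaim) drop the final letter and add -im.
So fidok → fidoim.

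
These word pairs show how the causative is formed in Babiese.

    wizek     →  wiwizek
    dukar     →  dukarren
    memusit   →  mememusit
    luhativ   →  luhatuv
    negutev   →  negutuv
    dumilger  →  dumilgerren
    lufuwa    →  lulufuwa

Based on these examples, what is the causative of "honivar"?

honivarren

negutev and dumilger both have last vowel 'e' yet inflect differently (negutuv, dumilgerren), so the last vowel is not what conditions the rule; the final letter is.
"honivar" ends in -r. The stems ending in -r (dukar → dukarren, dumilger → dumilgerren) double the final consonant and add -en.
The other patterns: stems ending in -v change the last vowel to 'u'; stems ending in -a, -k or -t repeat the first consonant+vowel as a prefix.
So honivar → honivarren.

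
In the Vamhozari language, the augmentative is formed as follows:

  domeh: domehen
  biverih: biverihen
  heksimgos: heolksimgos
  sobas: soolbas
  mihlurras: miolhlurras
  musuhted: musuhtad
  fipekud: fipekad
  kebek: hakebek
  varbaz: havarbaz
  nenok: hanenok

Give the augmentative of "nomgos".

domeh and musuhted both have last vowel 'e' yet inflect differently (domehen, musuhtad), so the last vowel is not what conditions the rule; the final letter is.
"nomgos" ends in -s. The stems ending in -s (heksimgos → heolksimgos, sobas → soolbas, mihlurras → miolhlurras) insert -ol- after the first vowel.
The other patterns: stems ending in -h add -en; stems ending in -d change the last vowel to 'a'; stems ending in -k or -z add the prefix ha-.
So nomgos → noolmgos.

noolmgos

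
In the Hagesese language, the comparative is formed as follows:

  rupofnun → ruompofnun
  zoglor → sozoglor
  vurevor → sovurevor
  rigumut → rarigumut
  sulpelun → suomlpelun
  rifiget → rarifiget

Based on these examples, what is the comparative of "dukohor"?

sodukohor

rigumut and rupofnun both have last vowel 'u' yet inflect differently (rarigumut, ruompofnun), so the last vowel is not what conditions the rule; the final letter is.
"dukohor" ends in -r. The stems ending in -r (vurevor → sovurevor, zoglor → sozoglor) add the prefix so-.
The other patterns: stems ending in -t add the prefix ra-; stems ending in -n insert -om- after the first vowel.
So dukohor → sodukohor.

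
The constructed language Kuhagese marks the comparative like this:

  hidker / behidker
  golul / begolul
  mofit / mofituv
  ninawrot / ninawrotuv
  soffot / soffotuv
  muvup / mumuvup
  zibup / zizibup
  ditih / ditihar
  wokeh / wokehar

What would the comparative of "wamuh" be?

"wamuh" ends in -h. The stems ending in -h (ditih → ditihar, wokeh → wokehar) add -ar.
So wamuh → wamuhar.

wamuhar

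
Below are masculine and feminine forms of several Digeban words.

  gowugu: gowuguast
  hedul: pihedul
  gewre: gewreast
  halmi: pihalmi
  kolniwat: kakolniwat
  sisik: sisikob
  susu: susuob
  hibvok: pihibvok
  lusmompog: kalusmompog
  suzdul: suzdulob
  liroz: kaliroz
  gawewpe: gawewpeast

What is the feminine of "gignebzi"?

gignebziast

susu and gowugu both end in -u yet inflect differently (susuob, gowuguast), so the final letter is not what conditions the rule; the first letter is.
"gignebzi" begins with g-. The stems beginning with g- (gowugu → gowuguast, gewre → gewreast, gawewpe → gawewpeast) add -ast.
So gignebzi → gignebziast.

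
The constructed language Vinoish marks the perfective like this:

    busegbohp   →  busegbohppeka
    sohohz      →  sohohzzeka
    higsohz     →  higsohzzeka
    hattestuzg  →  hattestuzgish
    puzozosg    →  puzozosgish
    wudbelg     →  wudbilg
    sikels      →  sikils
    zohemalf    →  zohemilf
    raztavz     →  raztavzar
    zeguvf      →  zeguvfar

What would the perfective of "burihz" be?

burihzzeka

hattestuzg and wudbelg both end in -g yet inflect differently (hattestuzgish, wudbilg), so the final letter is not what conditions the rule; the second-to-last letter is.
"burihz" has second-to-last letter 'h'. The stems whose second-to-last letter is 'h' (busegbohp → busegbohppeka, sohohz → sohohzzeka, higsohz → higsohzzeka) double the final consonant and add -eka.
So burihz → burihzzeka.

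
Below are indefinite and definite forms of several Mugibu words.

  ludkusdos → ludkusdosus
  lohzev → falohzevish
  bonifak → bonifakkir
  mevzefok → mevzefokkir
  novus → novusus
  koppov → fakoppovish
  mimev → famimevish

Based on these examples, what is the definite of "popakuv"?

koppov and ludkusdos both have last vowel 'o' yet inflect differently (fakoppovish, ludkusdosus), so the last vowel is not what conditions the rule; the final letter is.
"popakuv" ends in -v. The stems ending in -v (koppov → fakoppovish, lohzev → falohzevish, mimev → famimevish) add fa- … -ish around the stem.
The other patterns: stems ending in -s add -us; stems ending in -k double the final consonant and add -ir.
So popakuv → fapopakuvish.

fapopakuvish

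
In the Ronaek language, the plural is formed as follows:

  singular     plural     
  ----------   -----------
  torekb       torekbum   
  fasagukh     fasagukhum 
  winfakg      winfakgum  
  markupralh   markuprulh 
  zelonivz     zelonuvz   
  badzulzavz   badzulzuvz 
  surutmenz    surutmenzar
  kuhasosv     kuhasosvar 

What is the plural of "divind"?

fasagukh and markupralh both end in -h yet inflect differently (fasagukhum, markuprulh), so the final letter is not what conditions the rule; the second-to-last letter is.
"divind" has second-to-last letter 'n'. The one such stem in the data (surutmenz → surutmenzar) adds -ar, so the same rule applies.
The other patterns: stems whose second-to-last letter is 'k' add -um; stems whose second-to-last letter is 'l' or 'v' change the last vowel to 'u'.
So divind → divindar.

divindar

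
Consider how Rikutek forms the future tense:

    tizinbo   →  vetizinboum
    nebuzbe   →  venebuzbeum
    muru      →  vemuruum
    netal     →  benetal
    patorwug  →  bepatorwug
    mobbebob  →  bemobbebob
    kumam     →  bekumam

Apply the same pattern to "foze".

muru and patorwug both have last vowel 'u' yet inflect differently (vemuruum, bepatorwug), so the last vowel is not what conditions the rule; whether the stem ends in a vowel or a consonant is.
"foze" ends in a vowel. The stems ending in a vowel (tizinbo → vetizinboum, nebuzbe → venebuzbeum, muru → vemuruum) add ve- … -um around the stem.
The other pattern: stems ending in a consonant add the prefix be-.
So foze → vefozeum.

vefozeum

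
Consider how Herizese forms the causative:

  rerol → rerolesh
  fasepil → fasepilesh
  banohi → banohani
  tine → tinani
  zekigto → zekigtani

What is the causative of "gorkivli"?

fasepil and banohi both have last vowel 'i' yet inflect differently (fasepilesh, banohani), so the last vowel is not what conditions the rule; whether the stem ends in a vowel or a consonant is.
"gorkivli" ends in a vowel. The stems ending in a vowel (banohi → banohani, tine → tinani, zekigto → zekigtani) drop the final letter and add -ani.
So gorkivli → gorkivlani.

gorkivlani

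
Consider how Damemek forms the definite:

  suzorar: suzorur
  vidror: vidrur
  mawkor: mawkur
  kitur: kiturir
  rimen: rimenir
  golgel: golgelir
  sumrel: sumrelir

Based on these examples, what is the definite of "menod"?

menud

"menod" has last vowel 'o'. The stems whose last vowel is 'o' (vidror → vidrur, mawkor → mawkur) change the last vowel to 'u'.
The other pattern: stems whose last vowel is 'e' or 'u' add -ir.
So menod → menud.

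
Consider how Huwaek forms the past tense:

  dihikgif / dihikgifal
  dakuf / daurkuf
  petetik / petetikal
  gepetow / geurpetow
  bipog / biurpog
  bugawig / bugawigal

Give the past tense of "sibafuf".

siurbafuf

dihikgif and dakuf both end in -f yet inflect differently (dihikgifal, daurkuf), so the final letter is not what conditions the rule; the last vowel is.
"sibafuf" has last vowel 'u'. The one such stem in the data (dakuf → daurkuf) inserts -ur- after the first vowel (as do gepetow, bipog), so the same rule applies.
The other pattern: stems whose last vowel is 'i' add -al.
So sibafuf → siurbafuf.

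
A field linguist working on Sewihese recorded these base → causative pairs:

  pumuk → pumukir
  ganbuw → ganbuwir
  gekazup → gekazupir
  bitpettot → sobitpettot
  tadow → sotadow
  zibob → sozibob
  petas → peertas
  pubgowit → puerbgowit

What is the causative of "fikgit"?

fierkgit

ganbuw and tadow both end in -w yet inflect differently (ganbuwir, sotadow), so the final letter is not what conditions the rule; the last vowel is.
"fikgit" has last vowel 'i'. The one such stem in the data (pubgowit → puerbgowit) inserts -er- after the first vowel (as does petas), so the same rule applies.
So fikgit → fierkgit.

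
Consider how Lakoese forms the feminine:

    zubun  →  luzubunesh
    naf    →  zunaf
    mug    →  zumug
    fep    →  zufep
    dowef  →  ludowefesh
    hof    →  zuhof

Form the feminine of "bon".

zubon

hof and dowef both end in -f yet inflect differently (zuhof, ludowefesh), so the final letter is not what conditions the rule; the number of vowels is.
"bon" has 1 vowel. The stems with 1 vowel (mug → zumug, fep → zufep, hof → zuhof) add the prefix zu-.
So bon → zubon.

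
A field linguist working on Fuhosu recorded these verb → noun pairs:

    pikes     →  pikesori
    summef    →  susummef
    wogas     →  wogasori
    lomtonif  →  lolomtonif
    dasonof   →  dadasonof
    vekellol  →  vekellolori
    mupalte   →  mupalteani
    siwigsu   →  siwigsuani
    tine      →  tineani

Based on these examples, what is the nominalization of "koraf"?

summef and tine both have last vowel 'e' yet inflect differently (susummef, tineani), so the last vowel is not what conditions the rule; the final letter is.
"koraf" ends in -f. The stems ending in -f (dasonof → dadasonof, summef → susummef, lomtonif → lolomtonif) repeat the first consonant+vowel as a prefix.
So koraf → kokoraf.

kokoraf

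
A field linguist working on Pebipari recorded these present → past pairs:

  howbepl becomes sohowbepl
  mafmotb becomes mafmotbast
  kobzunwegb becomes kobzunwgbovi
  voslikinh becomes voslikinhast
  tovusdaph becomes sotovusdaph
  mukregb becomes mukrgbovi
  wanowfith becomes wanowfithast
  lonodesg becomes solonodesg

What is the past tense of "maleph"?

somaleph

"maleph" has second-to-last letter 'p'. The stems whose second-to-last letter is 'p' (howbepl → sohowbepl, tovusdaph → sotovusdaph) add the prefix so-.
The other patterns: stems whose second-to-last letter is 'g' delete the last vowel and add -ovi; stems whose second-to-last letter is 'n' or 't' add -ast.
So maleph → somaleph.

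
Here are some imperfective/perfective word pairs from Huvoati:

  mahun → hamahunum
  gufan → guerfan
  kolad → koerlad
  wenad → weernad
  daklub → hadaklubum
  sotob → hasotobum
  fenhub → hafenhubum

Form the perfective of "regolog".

haregologum

gufan and mahun both end in -n yet inflect differently (guerfan, hamahunum), so the final letter is not what conditions the rule; the last vowel is.
"regolog" has last vowel 'o'. The one such stem in the data (sotob → hasotobum) adds ha- … -um around the stem, so the same rule applies.
The other pattern: stems whose last vowel is 'a' insert -er- after the first vowel.
So regolog → haregologum.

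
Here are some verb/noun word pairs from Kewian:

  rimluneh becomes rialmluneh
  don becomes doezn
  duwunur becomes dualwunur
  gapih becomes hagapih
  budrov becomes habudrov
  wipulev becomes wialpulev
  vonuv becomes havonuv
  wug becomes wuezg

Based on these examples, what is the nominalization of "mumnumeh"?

mualmnumeh

budrov and wipulev both end in -v yet inflect differently (habudrov, wialpulev), so the final letter is not what conditions the rule; the number of vowels is.
"mumnumeh" has 3 vowels. The stems with 3 vowels (wipulev → wialpulev, rimluneh → rialmluneh, duwunur → dualwunur) insert -al- after the first vowel.
So mumnumeh → mualmnumeh.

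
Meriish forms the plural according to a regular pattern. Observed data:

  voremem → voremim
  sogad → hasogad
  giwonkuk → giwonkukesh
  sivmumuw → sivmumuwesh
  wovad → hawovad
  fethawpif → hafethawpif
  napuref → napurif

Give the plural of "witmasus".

witmasusesh

napuref and fethawpif both end in -f yet inflect differently (napurif, hafethawpif), so the final letter is not what conditions the rule; the last vowel is.
"witmasus" has last vowel 'u'. The stems whose last vowel is 'u' (sivmumuw → sivmumuwesh, giwonkuk → giwonkukesh) add -esh.
The other patterns: stems whose last vowel is 'e' change the last vowel to 'i'; stems whose last vowel is 'a' or 'i' add the prefix ha-.
So witmasus → witmasusesh.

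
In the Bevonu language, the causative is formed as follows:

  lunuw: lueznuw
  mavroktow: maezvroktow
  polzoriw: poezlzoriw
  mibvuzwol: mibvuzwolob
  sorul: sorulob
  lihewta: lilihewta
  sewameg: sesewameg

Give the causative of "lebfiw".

leezbfiw

mavroktow and mibvuzwol both have last vowel 'o' yet inflect differently (maezvroktow, mibvuzwolob), so the last vowel is not what conditions the rule; the final letter is.
"lebfiw" ends in -w. The stems ending in -w (lunuw → lueznuw, mavroktow → maezvroktow, polzoriw → poezlzoriw) insert -ez- after the first vowel.
So lebfiw → leezbfiw.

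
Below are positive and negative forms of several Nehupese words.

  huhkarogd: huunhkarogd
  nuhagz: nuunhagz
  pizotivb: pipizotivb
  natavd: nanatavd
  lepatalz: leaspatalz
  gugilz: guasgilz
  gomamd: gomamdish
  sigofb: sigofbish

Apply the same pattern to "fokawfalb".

foaskawfalb

huhkarogd and natavd both end in -d yet inflect differently (huunhkarogd, nanatavd), so the final letter is not what conditions the rule; the second-to-last letter is.
"fokawfalb" has second-to-last letter 'l'. The stems whose second-to-last letter is 'l' (lepatalz → leaspatalz, gugilz → guasgilz) insert -as- after the first vowel.
So fokawfalb → foaskawfalb.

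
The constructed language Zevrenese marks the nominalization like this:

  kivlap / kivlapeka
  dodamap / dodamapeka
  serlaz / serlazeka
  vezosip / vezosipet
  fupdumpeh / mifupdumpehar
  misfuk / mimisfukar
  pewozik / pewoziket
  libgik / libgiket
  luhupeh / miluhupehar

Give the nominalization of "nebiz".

nebizet

dodamap and vezosip both end in -p yet inflect differently (dodamapeka, vezosipet), so the final letter is not what conditions the rule; the last vowel is.
"nebiz" has last vowel 'i'. The stems whose last vowel is 'i' (libgik → libgiket, vezosip → vezosipet, pewozik → pewoziket) add -et.
So nebiz → nebizet.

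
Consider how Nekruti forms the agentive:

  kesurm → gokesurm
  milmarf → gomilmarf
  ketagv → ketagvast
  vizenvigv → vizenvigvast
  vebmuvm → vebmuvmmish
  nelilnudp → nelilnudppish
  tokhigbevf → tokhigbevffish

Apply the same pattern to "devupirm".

kesurm and vebmuvm both end in -m yet inflect differently (gokesurm, vebmuvmmish), so the final letter is not what conditions the rule; the second-to-last letter is.
"devupirm" has second-to-last letter 'r'. The stems whose second-to-last letter is 'r' (kesurm → gokesurm, milmarf → gomilmarf) add the prefix go-.
So devupirm → godevupirm.

godevupirm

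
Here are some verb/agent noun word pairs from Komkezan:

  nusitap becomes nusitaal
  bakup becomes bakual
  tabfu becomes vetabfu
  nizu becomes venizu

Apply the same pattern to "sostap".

bakup and tabfu both have last vowel 'u' yet inflect differently (bakual, vetabfu), so the last vowel is not what conditions the rule; the final letter is.
"sostap" ends in -p. The stems ending in -p (nusitap → nusitaal, bakup → bakual) drop the final letter and add -al.
The other pattern: stems ending in -u add the prefix ve-.
So sostap → sostaal.

sostaal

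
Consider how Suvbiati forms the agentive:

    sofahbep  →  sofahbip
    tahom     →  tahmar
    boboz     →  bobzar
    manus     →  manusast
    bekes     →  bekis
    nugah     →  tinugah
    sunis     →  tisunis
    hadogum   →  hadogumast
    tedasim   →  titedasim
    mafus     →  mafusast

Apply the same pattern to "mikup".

mikupast

hadogum and tahom both end in -m yet inflect differently (hadogumast, tahmar), so the final letter is not what conditions the rule; the last vowel is.
"mikup" has last vowel 'u'. The stems whose last vowel is 'u' (manus → manusast, mafus → mafusast, hadogum → hadogumast) add -ast.
So mikup → mikupast.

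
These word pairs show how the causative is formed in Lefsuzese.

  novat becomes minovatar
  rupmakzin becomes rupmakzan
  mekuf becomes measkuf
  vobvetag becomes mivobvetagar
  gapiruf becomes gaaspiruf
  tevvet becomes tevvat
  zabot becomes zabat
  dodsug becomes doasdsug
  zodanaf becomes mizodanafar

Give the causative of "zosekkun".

zoassekkun

zodanaf and gapiruf both end in -f yet inflect differently (mizodanafar, gaaspiruf), so the final letter is not what conditions the rule; the last vowel is.
"zosekkun" has last vowel 'u'. The stems whose last vowel is 'u' (gapiruf → gaaspiruf, dodsug → doasdsug, mekuf → measkuf) insert -as- after the first vowel.
The other patterns: stems whose last vowel is 'a' add mi- … -ar around the stem; stems whose last vowel is 'e', 'i' or 'o' change the last vowel to 'a'.
So zosekkun → zoassekkun.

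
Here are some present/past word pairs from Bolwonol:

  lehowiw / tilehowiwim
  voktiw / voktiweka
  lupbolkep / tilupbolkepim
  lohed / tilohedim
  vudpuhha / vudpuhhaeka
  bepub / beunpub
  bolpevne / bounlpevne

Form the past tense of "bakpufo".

baunkpufo

voktiw and lehowiw both end in -w yet inflect differently (voktiweka, tilehowiwim), so the final letter is not what conditions the rule; the first letter is.
"bakpufo" begins with b-. The stems beginning with b- (bolpevne → bounlpevne, bepub → beunpub) insert -un- after the first vowel.
So bakpufo → baunkpufo.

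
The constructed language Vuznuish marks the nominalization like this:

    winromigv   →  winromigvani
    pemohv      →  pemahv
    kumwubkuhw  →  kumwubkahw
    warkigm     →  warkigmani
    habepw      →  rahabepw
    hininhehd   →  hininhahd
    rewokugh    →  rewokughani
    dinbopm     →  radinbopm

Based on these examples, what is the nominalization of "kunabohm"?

kunabahm

winromigv and pemohv both end in -v yet inflect differently (winromigvani, pemahv), so the final letter is not what conditions the rule; the second-to-last letter is.
"kunabohm" has second-to-last letter 'h'. The stems whose second-to-last letter is 'h' (kumwubkuhw → kumwubkahw, pemohv → pemahv, hininhehd → hininhahd) change the last vowel to 'a'.
The other patterns: stems whose second-to-last letter is 'g' add -ani; stems whose second-to-last letter is 'p' add the prefix ra-.
So kunabohm → kunabahm.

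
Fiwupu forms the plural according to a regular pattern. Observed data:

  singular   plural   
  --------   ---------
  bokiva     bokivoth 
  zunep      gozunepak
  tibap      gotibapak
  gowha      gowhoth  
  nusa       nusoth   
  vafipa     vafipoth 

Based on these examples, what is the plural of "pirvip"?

gopirvipak

bokiva and tibap both have last vowel 'a' yet inflect differently (bokivoth, gotibapak), so the last vowel is not what conditions the rule; the final letter is.
"pirvip" ends in -p. The stems ending in -p (zunep → gozunepak, tibap → gotibapak) add go- … -ak around the stem.
The other pattern: stems ending in -a drop the final letter and add -oth.
So pirvip → gopirvipak.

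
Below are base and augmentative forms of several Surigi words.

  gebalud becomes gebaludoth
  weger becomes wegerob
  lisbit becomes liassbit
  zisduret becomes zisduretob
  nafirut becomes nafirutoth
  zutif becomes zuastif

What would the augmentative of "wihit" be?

lisbit and nafirut both end in -t yet inflect differently (liassbit, nafirutoth), so the final letter is not what conditions the rule; the last vowel is.
"wihit" has last vowel 'i'. The stems whose last vowel is 'i' (zutif → zuastif, lisbit → liassbit) insert -as- after the first vowel.
The other patterns: stems whose last vowel is 'u' add -oth; stems whose last vowel is 'e' add -ob.
So wihit → wiashit.

wiashit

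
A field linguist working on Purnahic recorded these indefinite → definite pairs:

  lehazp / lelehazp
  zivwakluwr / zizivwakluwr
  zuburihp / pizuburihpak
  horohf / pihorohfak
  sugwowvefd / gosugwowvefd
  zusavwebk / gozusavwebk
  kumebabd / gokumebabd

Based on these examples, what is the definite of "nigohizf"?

lehazp and zuburihp both end in -p yet inflect differently (lelehazp, pizuburihpak), so the final letter is not what conditions the rule; the second-to-last letter is.
"nigohizf" has second-to-last letter 'z'. The one such stem in the data (lehazp → lelehazp) repeats the first consonant+vowel as a prefix (as does zivwakluwr), so the same rule applies.
The other patterns: stems whose second-to-last letter is 'h' add pi- … -ak around the stem; stems whose second-to-last letter is 'b' or 'f' add the prefix go-.
So nigohizf → ninigohizf.

ninigohizf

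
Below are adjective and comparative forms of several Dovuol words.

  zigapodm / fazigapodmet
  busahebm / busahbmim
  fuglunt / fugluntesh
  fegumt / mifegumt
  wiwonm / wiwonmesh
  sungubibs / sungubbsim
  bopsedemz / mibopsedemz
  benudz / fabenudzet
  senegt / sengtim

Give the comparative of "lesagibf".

"lesagibf" has second-to-last letter 'b'. The stems whose second-to-last letter is 'b' (busahebm → busahbmim, sungubibs → sungubbsim) delete the last vowel and add -im.
The other patterns: stems whose second-to-last letter is 'm' add the prefix mi-; stems whose second-to-last letter is 'n' add -esh; stems whose second-to-last letter is 'd' add fa- … -et around the stem.
So lesagibf → lesagbfim.

lesagbfim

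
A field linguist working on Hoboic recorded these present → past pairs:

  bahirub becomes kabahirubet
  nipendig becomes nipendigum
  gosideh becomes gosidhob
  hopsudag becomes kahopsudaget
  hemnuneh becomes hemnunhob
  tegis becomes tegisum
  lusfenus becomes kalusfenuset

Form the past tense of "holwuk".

kaholwuket

tegis and lusfenus both end in -s yet inflect differently (tegisum, kalusfenuset), so the final letter is not what conditions the rule; the last vowel is.
"holwuk" has last vowel 'u'. The stems whose last vowel is 'u' (bahirub → kabahirubet, lusfenus → kalusfenuset) add ka- … -et around the stem.
The other patterns: stems whose last vowel is 'e' delete the last vowel and add -ob; stems whose last vowel is 'i' add -um.
So holwuk → kaholwuket.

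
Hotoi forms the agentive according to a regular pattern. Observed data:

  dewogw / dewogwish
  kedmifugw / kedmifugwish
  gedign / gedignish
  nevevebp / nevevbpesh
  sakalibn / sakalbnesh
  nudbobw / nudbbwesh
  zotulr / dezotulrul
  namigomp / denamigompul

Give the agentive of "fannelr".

defannelrul

gedign and sakalibn both end in -n yet inflect differently (gedignish, sakalbnesh), so the final letter is not what conditions the rule; the second-to-last letter is.
"fannelr" has second-to-last letter 'l'. The one such stem in the data (zotulr → dezotulrul) adds de- … -ul around the stem, so the same rule applies.
The other patterns: stems whose second-to-last letter is 'g' add -ish; stems whose second-to-last letter is 'b' delete the last vowel and add -esh.
So fannelr → defannelrul.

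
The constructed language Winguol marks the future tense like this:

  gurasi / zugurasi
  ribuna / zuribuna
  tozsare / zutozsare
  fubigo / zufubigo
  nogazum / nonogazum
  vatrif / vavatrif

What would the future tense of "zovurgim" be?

gurasi and vatrif both have last vowel 'i' yet inflect differently (zugurasi, vavatrif), so the last vowel is not what conditions the rule; whether the stem ends in a vowel or a consonant is.
"zovurgim" ends in a consonant. The stems ending in a consonant (nogazum → nonogazum, vatrif → vavatrif) repeat the first consonant+vowel as a prefix.
So zovurgim → zozovurgim.

zozovurgim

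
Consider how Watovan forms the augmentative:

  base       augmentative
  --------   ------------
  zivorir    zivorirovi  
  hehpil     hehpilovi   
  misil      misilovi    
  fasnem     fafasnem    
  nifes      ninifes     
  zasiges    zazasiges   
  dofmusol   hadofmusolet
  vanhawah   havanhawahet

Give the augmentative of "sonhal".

hasonhalet

hehpil and dofmusol both end in -l yet inflect differently (hehpilovi, hadofmusolet), so the final letter is not what conditions the rule; the last vowel is.
"sonhal" has last vowel 'a'. The one such stem in the data (vanhawah → havanhawahet) adds ha- … -et around the stem, so the same rule applies.
The other patterns: stems whose last vowel is 'i' add -ovi; stems whose last vowel is 'e' repeat the first consonant+vowel as a prefix.
So sonhal → hasonhalet.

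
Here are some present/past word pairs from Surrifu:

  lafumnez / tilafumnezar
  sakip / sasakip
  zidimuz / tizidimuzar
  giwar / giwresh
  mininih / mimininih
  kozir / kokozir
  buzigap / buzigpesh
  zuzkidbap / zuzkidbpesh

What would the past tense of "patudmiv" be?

sakip and zuzkidbap both end in -p yet inflect differently (sasakip, zuzkidbpesh), so the final letter is not what conditions the rule; the last vowel is.
"patudmiv" has last vowel 'i'. The stems whose last vowel is 'i' (sakip → sasakip, kozir → kokozir, mininih → mimininih) repeat the first consonant+vowel as a prefix.
The other patterns: stems whose last vowel is 'e' or 'u' add ti- … -ar around the stem; stems whose last vowel is 'a' delete the last vowel and add -esh.
So patudmiv → papatudmiv.

papatudmiv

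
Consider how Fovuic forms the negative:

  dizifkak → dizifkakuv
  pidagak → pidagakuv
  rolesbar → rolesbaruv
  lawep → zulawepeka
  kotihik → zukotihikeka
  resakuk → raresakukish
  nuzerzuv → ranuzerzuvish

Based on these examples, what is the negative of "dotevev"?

dizifkak and kotihik both end in -k yet inflect differently (dizifkakuv, zukotihikeka), so the final letter is not what conditions the rule; the last vowel is.
"dotevev" has last vowel 'e'. The one such stem in the data (lawep → zulawepeka) adds zu- … -eka around the stem, so the same rule applies.
The other patterns: stems whose last vowel is 'a' add -uv; stems whose last vowel is 'u' add ra- … -ish around the stem.
So dotevev → zudoteveveka.

zudoteveveka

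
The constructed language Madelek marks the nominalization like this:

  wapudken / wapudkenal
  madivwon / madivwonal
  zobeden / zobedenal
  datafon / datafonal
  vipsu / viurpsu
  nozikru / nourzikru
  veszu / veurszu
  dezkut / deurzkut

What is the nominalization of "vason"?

vasonal

"vason" ends in -n. The stems ending in -n (wapudken → wapudkenal, madivwon → madivwonal, zobeden → zobedenal) add -al.
So vason → vasonal.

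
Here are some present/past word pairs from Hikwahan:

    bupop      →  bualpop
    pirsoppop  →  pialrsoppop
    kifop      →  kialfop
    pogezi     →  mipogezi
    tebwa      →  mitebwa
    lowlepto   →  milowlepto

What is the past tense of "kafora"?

"kafora" ends in a vowel. The stems ending in a vowel (pogezi → mipogezi, tebwa → mitebwa, lowlepto → milowlepto) add the prefix mi-.
So kafora → mikafora.

mikafora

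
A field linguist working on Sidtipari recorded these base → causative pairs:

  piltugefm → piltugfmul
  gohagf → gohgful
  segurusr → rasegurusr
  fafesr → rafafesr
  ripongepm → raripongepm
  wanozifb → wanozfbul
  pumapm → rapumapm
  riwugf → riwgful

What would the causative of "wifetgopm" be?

rawifetgopm

"wifetgopm" has second-to-last letter 'p'. The stems whose second-to-last letter is 'p' (pumapm → rapumapm, ripongepm → raripongepm) add the prefix ra-.
The other pattern: stems whose second-to-last letter is 'f' or 'g' delete the last vowel and add -ul.
So wifetgopm → rawifetgopm.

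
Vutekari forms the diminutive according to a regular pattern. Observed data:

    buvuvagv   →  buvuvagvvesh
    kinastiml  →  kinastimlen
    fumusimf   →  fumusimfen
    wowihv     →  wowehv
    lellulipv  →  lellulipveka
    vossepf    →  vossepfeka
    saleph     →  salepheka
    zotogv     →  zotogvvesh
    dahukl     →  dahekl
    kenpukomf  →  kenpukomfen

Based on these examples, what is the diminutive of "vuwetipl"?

vuwetipleka

"vuwetipl" has second-to-last letter 'p'. The stems whose second-to-last letter is 'p' (vossepf → vossepfeka, lellulipv → lellulipveka, saleph → salepheka) add -eka.
The other patterns: stems whose second-to-last letter is 'g' double the final consonant and add -esh; stems whose second-to-last letter is 'm' add -en; stems whose second-to-last letter is 'h' or 'k' change the last vowel to 'e'.
So vuwetipl → vuwetipleka.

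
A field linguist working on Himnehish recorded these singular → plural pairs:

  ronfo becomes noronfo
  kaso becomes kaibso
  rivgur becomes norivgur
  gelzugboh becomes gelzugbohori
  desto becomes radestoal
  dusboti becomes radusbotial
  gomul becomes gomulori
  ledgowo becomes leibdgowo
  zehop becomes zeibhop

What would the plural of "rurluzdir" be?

desto and ronfo both end in -o yet inflect differently (radestoal, noronfo), so the final letter is not what conditions the rule; the first letter is.
"rurluzdir" begins with r-. The stems beginning with r- (ronfo → noronfo, rivgur → norivgur) add the prefix no-.
The other patterns: stems beginning with d- add ra- … -al around the stem; stems beginning with g- add -ori; stems beginning with k-, l- or z- insert -ib- after the first vowel.
So rurluzdir → norurluzdir.

norurluzdir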